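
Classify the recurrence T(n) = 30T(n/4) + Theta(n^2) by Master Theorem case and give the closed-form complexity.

Master Theorem for T(n) = 30T(n/4) + O(n^2):

a = 30, b = 4, c = 2
log_b(a) = log_4(30) = 2.4534

Case 1: c = 2 < log_4(30) = 2.4534
T(n) = O(n^(log_4 30))

For T(n) = 30T(n/4) + O(n^2): log_4(30) = 2.4534. This is Case 1 of the Master Theorem (c < log_b(a), work dominated by leaves), giving O(n^(log_4 30)).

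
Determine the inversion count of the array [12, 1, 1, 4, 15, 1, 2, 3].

Finding inversions in [12, 1, 1, 4, 15, 1, 2, 3]:

(0, 1): arr[0]=12 > arr[1]=1
(0, 2): arr[0]=12 > arr[2]=1
(0, 3): arr[0]=12 > arr[3]=4
(0, 5): arr[0]=12 > arr[5]=1
(0, 6): arr[0]=12 > arr[6]=2
(0, 7): arr[0]=12 > arr[7]=3
(3, 5): arr[3]=4 > arr[5]=1
(3, 6): arr[3]=4 > arr[6]=2
(3, 7): arr[3]=4 > arr[7]=3
(4, 5): arr[4]=15 > arr[5]=1
(4, 6): arr[4]=15 > arr[6]=2
(4, 7): arr[4]=15 > arr[7]=3

Total inversions: 12

The array has 12 inversion(s): (0,1), (0,2), (0,3), (0,5), (0,6), (0,7), (3,5), (3,6), (3,7), (4,5), (4,6), (4,7). Each pair (i,j) satisfies i < j and arr[i] > arr[j].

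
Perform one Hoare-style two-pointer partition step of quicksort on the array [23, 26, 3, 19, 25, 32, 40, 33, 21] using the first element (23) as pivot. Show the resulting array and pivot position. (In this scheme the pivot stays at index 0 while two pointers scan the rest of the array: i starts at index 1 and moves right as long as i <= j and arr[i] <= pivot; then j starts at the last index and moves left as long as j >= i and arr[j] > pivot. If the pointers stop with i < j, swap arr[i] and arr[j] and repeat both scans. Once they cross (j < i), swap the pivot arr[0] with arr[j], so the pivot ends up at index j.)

Hoare-style two-pointer partition with pivot = 23:

Initial array: [23, 26, 3, 19, 25, 32, 40, 33, 21]

Pointers start at i = 1, j = 8.
i stops at index 1 (arr[1]=26 > 23), j stops at index 8 (arr[8]=21 <= 23): swap arr[1] and arr[8], array becomes [23, 21, 3, 19, 25, 32, 40, 33, 26]
i ends at 4, j ends at 3: the pointers have crossed (j < i), so scanning stops.

Swap pivot arr[0] with arr[3] to place pivot at position 3: [19, 21, 3, 23, 25, 32, 40, 33, 26]
Pivot position: 3

After partitioning with pivot 23, the array becomes [19, 21, 3, 23, 25, 32, 40, 33, 26]. The pivot is placed at index 3. All elements to the left of the pivot are <= 23, and all elements to the right are > 23.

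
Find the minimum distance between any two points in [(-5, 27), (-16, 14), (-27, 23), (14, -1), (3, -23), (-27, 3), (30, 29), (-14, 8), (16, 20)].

Computing all pairwise distances among 9 points:

d((-5, 27), (-16, 14)) = 17.0294
d((-5, 27), (-27, 23)) = 22.3607
d((-5, 27), (14, -1)) = 33.8378
d((-5, 27), (3, -23)) = 50.636
d((-5, 27), (-27, 3)) = 32.5576
d((-5, 27), (30, 29)) = 35.0571
d((-5, 27), (-14, 8)) = 21.0238
d((-5, 27), (16, 20)) = 22.1359
d((-16, 14), (-27, 23)) = 14.2127
d((-16, 14), (14, -1)) = 33.541
d((-16, 14), (3, -23)) = 41.5933
d((-16, 14), (-27, 3)) = 15.5563
d((-16, 14), (30, 29)) = 48.3839
d((-16, 14), (-14, 8)) = 6.3246 <-- minimum
d((-16, 14), (16, 20)) = 32.5576
d((-27, 23), (14, -1)) = 47.5079
d((-27, 23), (3, -23)) = 54.9181
d((-27, 23), (-27, 3)) = 20.0
d((-27, 23), (30, 29)) = 57.3149
d((-27, 23), (-14, 8)) = 19.8494
d((-27, 23), (16, 20)) = 43.1045
d((14, -1), (3, -23)) = 24.5967
d((14, -1), (-27, 3)) = 41.1947
d((14, -1), (30, 29)) = 34.0
d((14, -1), (-14, 8)) = 29.4109
d((14, -1), (16, 20)) = 21.095
d((3, -23), (-27, 3)) = 39.6989
d((3, -23), (30, 29)) = 58.5918
d((3, -23), (-14, 8)) = 35.3553
d((3, -23), (16, 20)) = 44.9222
d((-27, 3), (30, 29)) = 62.6498
d((-27, 3), (-14, 8)) = 13.9284
d((-27, 3), (16, 20)) = 46.2385
d((30, 29), (-14, 8)) = 48.7545
d((30, 29), (16, 20)) = 16.6433
d((-14, 8), (16, 20)) = 32.311

Closest pair: (-16, 14) and (-14, 8) with distance 6.3246

The closest pair is (-16, 14) and (-14, 8) with Euclidean distance 6.3246. For 9 points, brute-force pairwise comparison is shown above. For large n, the divide-and-conquer algorithm (sort by x, recurse on halves, check the dividing strip) achieves O(n log n).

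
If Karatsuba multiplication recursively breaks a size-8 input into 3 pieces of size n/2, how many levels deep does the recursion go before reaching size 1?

For divide and conquer with division factor 2:

Problem sizes at each level:
Level 0: 8
Level 1: 4
Level 2: 2
Level 3: 1

The root is level 0 and the size-1 base case is level 3 (the tree spans levels 0 through 3, i.e. 4 levels counting the root), so the depth is the number of divisions: log_2(8) = 3

The recursion tree depth is log_2(8) = 3. At each level, the problem size is divided by 2, so it takes 3 divisions to reduce to a base case of size 1. The algorithm makes 3 recursive calls at each level.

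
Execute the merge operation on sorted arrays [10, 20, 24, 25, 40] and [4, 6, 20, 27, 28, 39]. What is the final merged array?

Merging process:

Compare 10 vs 4: take 4 from right. Merged: [4]
Compare 10 vs 6: take 6 from right. Merged: [4, 6]
Compare 10 vs 20: take 10 from left. Merged: [4, 6, 10]
Compare 20 vs 20: take 20 from left. Merged: [4, 6, 10, 20]
Compare 24 vs 20: take 20 from right. Merged: [4, 6, 10, 20, 20]
Compare 24 vs 27: take 24 from left. Merged: [4, 6, 10, 20, 20, 24]
Compare 25 vs 27: take 25 from left. Merged: [4, 6, 10, 20, 20, 24, 25]
Compare 40 vs 27: take 27 from right. Merged: [4, 6, 10, 20, 20, 24, 25, 27]
Compare 40 vs 28: take 28 from right. Merged: [4, 6, 10, 20, 20, 24, 25, 27, 28]
Compare 40 vs 39: take 39 from right. Merged: [4, 6, 10, 20, 20, 24, 25, 27, 28, 39]
Append remaining from left: [40]. Merged: [4, 6, 10, 20, 20, 24, 25, 27, 28, 39, 40]

Final merged array: [4, 6, 10, 20, 20, 24, 25, 27, 28, 39, 40]
Total comparisons: 10

The merged array is [4, 6, 10, 20, 20, 24, 25, 27, 28, 39, 40], requiring 10 comparisons. The merge step runs in O(n) time where n is the total number of elements.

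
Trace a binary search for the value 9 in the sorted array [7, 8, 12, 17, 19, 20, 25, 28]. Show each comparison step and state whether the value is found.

Binary search for 9 in [7, 8, 12, 17, 19, 20, 25, 28]:

lo=0, hi=7, mid=3, arr[mid]=17 -> 17 > 9, search left half
lo=0, hi=2, mid=1, arr[mid]=8 -> 8 < 9, search right half
lo=2, hi=2, mid=2, arr[mid]=12 -> 12 > 9, search left half
lo=2 > hi=1, target 9 not found

Binary search determines that 9 is not in the array after 3 comparisons. The search space was exhausted without finding the target.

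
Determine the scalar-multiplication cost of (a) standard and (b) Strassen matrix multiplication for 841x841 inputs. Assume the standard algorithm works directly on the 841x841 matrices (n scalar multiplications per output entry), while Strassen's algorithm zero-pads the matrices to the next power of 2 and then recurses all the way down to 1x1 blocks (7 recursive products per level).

Matrix multiplication for 841x841 matrices:

Strassen's algorithm requires power-of-2 dimensions. Pad 841x841 to 1024x1024 (next power of 2).

Standard algorithm: 841^3 = 594823321 multiplications
Strassen's algorithm: 7^(log2(1024)) = 7^10 = 282475249 multiplications
Savings: 594823321 - 282475249 = 312348072 multiplications

Standard: 594823321 multiplications (841^3). Strassen: 282475249 multiplications (7^10, after padding to 1024x1024). Strassen reduces 8 recursive multiplications to 7 at each level.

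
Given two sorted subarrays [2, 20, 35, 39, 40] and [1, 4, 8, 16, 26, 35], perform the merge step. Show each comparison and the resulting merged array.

Merging process:

Compare 2 vs 1: take 1 from right. Merged: [1]
Compare 2 vs 4: take 2 from left. Merged: [1, 2]
Compare 20 vs 4: take 4 from right. Merged: [1, 2, 4]
Compare 20 vs 8: take 8 from right. Merged: [1, 2, 4, 8]
Compare 20 vs 16: take 16 from right. Merged: [1, 2, 4, 8, 16]
Compare 20 vs 26: take 20 from left. Merged: [1, 2, 4, 8, 16, 20]
Compare 35 vs 26: take 26 from right. Merged: [1, 2, 4, 8, 16, 20, 26]
Compare 35 vs 35: take 35 from left. Merged: [1, 2, 4, 8, 16, 20, 26, 35]
Compare 39 vs 35: take 35 from right. Merged: [1, 2, 4, 8, 16, 20, 26, 35, 35]
Append remaining from left: [39, 40]. Merged: [1, 2, 4, 8, 16, 20, 26, 35, 35, 39, 40]

Final merged array: [1, 2, 4, 8, 16, 20, 26, 35, 35, 39, 40]
Total comparisons: 9

The merged array is [1, 2, 4, 8, 16, 20, 26, 35, 35, 39, 40], requiring 9 comparisons. The merge step runs in O(n) time where n is the total number of elements.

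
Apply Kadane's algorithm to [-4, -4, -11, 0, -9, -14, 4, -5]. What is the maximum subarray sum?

Using Kadane's algorithm on [-4, -4, -11, 0, -9, -14, 4, -5]:

Scanning through the array:
Position 1 (value -4): max_ending_here = -4, max_so_far = -4
Position 2 (value -11): max_ending_here = -11, max_so_far = -4
Position 3 (value 0): max_ending_here = 0, max_so_far = 0
Position 4 (value -9): max_ending_here = -9, max_so_far = 0
Position 5 (value -14): max_ending_here = -14, max_so_far = 0
Position 6 (value 4): max_ending_here = 4, max_so_far = 4
Position 7 (value -5): max_ending_here = -1, max_so_far = 4

Maximum subarray: [4]
Maximum sum: 4

The maximum subarray is [4] with sum 4. This subarray runs from index 6 to index 6.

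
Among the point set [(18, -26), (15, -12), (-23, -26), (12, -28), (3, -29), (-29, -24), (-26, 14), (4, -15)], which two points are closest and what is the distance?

Computing all pairwise distances among 8 points:

d((18, -26), (15, -12)) = 14.3178
d((18, -26), (-23, -26)) = 41.0
d((18, -26), (12, -28)) = 6.3246 <-- minimum
d((18, -26), (3, -29)) = 15.2971
d((18, -26), (-29, -24)) = 47.0425
d((18, -26), (-26, 14)) = 59.4643
d((18, -26), (4, -15)) = 17.8045
d((15, -12), (-23, -26)) = 40.4969
d((15, -12), (12, -28)) = 16.2788
d((15, -12), (3, -29)) = 20.8087
d((15, -12), (-29, -24)) = 45.607
d((15, -12), (-26, 14)) = 48.5489
d((15, -12), (4, -15)) = 11.4018
d((-23, -26), (12, -28)) = 35.0571
d((-23, -26), (3, -29)) = 26.1725
d((-23, -26), (-29, -24)) = 6.3246 <-- minimum
d((-23, -26), (-26, 14)) = 40.1123
d((-23, -26), (4, -15)) = 29.1548
d((12, -28), (3, -29)) = 9.0554
d((12, -28), (-29, -24)) = 41.1947
d((12, -28), (-26, 14)) = 56.6392
d((12, -28), (4, -15)) = 15.2643
d((3, -29), (-29, -24)) = 32.3883
d((3, -29), (-26, 14)) = 51.8652
d((3, -29), (4, -15)) = 14.0357
d((-29, -24), (-26, 14)) = 38.1182
d((-29, -24), (4, -15)) = 34.2053
d((-26, 14), (4, -15)) = 41.7253

Minimum distance: 6.3246 (tie among 2 pairs: (18, -26) and (12, -28); (-23, -26) and (-29, -24))

The minimum Euclidean distance is 6.3246. There is a tie: 2 pairs achieve this minimum — (18, -26) and (12, -28); (-23, -26) and (-29, -24). Any of these is a valid closest pair. For 8 points, brute-force pairwise comparison is shown above. For large n, the divide-and-conquer algorithm (sort by x, recurse on halves, check the dividing strip) achieves O(n log n).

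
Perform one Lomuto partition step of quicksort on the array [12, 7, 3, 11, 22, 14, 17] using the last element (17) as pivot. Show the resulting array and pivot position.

Lomuto partition with pivot = 17:

Initial array: [12, 7, 3, 11, 22, 14, 17]

arr[0]=12 <= 17: swap with position 0, array becomes [12, 7, 3, 11, 22, 14, 17]
arr[1]=7 <= 17: swap with position 1, array becomes [12, 7, 3, 11, 22, 14, 17]
arr[2]=3 <= 17: swap with position 2, array becomes [12, 7, 3, 11, 22, 14, 17]
arr[3]=11 <= 17: swap with position 3, array becomes [12, 7, 3, 11, 22, 14, 17]
arr[4]=22 > 17: no swap
arr[5]=14 <= 17: swap with position 4, array becomes [12, 7, 3, 11, 14, 22, 17]

Place pivot at position 5: [12, 7, 3, 11, 14, 17, 22]
Pivot position: 5

After partitioning with pivot 17, the array becomes [12, 7, 3, 11, 14, 17, 22]. The pivot is placed at index 5. All elements to the left of the pivot are <= 17, and all elements to the right are > 17.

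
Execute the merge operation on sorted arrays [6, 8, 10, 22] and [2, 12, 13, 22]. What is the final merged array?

Merging process:

Compare 6 vs 2: take 2 from right. Merged: [2]
Compare 6 vs 12: take 6 from left. Merged: [2, 6]
Compare 8 vs 12: take 8 from left. Merged: [2, 6, 8]
Compare 10 vs 12: take 10 from left. Merged: [2, 6, 8, 10]
Compare 22 vs 12: take 12 from right. Merged: [2, 6, 8, 10, 12]
Compare 22 vs 13: take 13 from right. Merged: [2, 6, 8, 10, 12, 13]
Compare 22 vs 22: take 22 from left. Merged: [2, 6, 8, 10, 12, 13, 22]
Append remaining from right: [22]. Merged: [2, 6, 8, 10, 12, 13, 22, 22]

Final merged array: [2, 6, 8, 10, 12, 13, 22, 22]
Total comparisons: 7

The merged array is [2, 6, 8, 10, 12, 13, 22, 22], requiring 7 comparisons. The merge step runs in O(n) time where n is the total number of elements.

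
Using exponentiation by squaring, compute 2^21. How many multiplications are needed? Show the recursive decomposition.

Computing 2^21 by squaring (build up from 2^1; each line after the first costs one multiplication):

2^1 = 2
2^2 = (2^1)^2 = 2^2 = 4
2^4 = (2^2)^2 = 4^2 = 16
2^5 = 2 * 2^4 = 2 * 16 = 32
2^10 = (2^5)^2 = 32^2 = 1024
2^20 = (2^10)^2 = 1024^2 = 1048576
2^21 = 2 * 2^20 = 2 * 1048576 = 2097152

Result: 2097152
Multiplications needed: 6 (6 lines after 2^1)

2^21 = 2097152. Using exponentiation by squaring, this requires 6 multiplications. The key idea: if the exponent is even, square the half-power; if odd, multiply by the base once.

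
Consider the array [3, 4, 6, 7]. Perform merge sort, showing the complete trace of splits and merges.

Merge sort trace:

Split: [3, 4, 6, 7] -> [3, 4] and [6, 7]
  Split: [3, 4] -> [3] and [4]
  Merge: [3] + [4] -> [3, 4]
  Split: [6, 7] -> [6] and [7]
  Merge: [6] + [7] -> [6, 7]
Merge: [3, 4] + [6, 7] -> [3, 4, 6, 7]

Final sorted array: [3, 4, 6, 7]

The merge sort proceeds by recursively splitting the array and merging sorted halves.
After all merges, the sorted array is [3, 4, 6, 7].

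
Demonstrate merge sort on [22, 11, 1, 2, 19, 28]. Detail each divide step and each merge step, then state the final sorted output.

Merge sort trace:

Split: [22, 11, 1, 2, 19, 28] -> [22, 11, 1] and [2, 19, 28]
  Split: [22, 11, 1] -> [22] and [11, 1]
    Split: [11, 1] -> [11] and [1]
    Merge: [11] + [1] -> [1, 11]
  Merge: [22] + [1, 11] -> [1, 11, 22]
  Split: [2, 19, 28] -> [2] and [19, 28]
    Split: [19, 28] -> [19] and [28]
    Merge: [19] + [28] -> [19, 28]
  Merge: [2] + [19, 28] -> [2, 19, 28]
Merge: [1, 11, 22] + [2, 19, 28] -> [1, 2, 11, 19, 22, 28]

Final sorted array: [1, 2, 11, 19, 22, 28]

The merge sort proceeds by recursively splitting the array and merging sorted halves.
After all merges, the sorted array is [1, 2, 11, 19, 22, 28].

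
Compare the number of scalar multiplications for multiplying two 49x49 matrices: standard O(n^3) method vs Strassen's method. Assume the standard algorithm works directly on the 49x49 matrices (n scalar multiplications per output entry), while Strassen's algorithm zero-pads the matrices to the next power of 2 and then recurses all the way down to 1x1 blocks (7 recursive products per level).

Matrix multiplication for 49x49 matrices:

Strassen's algorithm requires power-of-2 dimensions. Pad 49x49 to 64x64 (next power of 2).

Standard algorithm: 49^3 = 117649 multiplications
Strassen's algorithm: 7^(log2(64)) = 7^6 = 117649 multiplications
Savings: 117649 - 117649 = 0 multiplications

Standard: 117649 multiplications (49^3). Strassen: 117649 multiplications (7^6, after padding to 64x64). Strassen reduces 8 recursive multiplications to 7 at each level.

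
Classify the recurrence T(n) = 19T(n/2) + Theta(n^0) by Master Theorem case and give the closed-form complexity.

Master Theorem for T(n) = 19T(n/2) + O(n^0):

a = 19, b = 2, c = 0
log_b(a) = log_2(19) = 4.2479

Case 1: c = 0 < log_2(19) = 4.2479
T(n) = O(n^(log_2 19))

For T(n) = 19T(n/2) + O(n^0): log_2(19) = 4.2479. This is Case 1 of the Master Theorem (c < log_b(a), work dominated by leaves), giving O(n^(log_2 19)).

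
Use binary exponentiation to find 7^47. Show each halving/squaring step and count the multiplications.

Computing 7^47 by squaring (build up from 7^1; each line after the first costs one multiplication):

7^1 = 7
7^2 = (7^1)^2 = 7^2 = 49
7^4 = (7^2)^2 = 49^2 = 2401
7^5 = 7 * 7^4 = 7 * 2401 = 16807
7^10 = (7^5)^2 = 16807^2 = 282475249
7^11 = 7 * 7^10 = 7 * 282475249 = 1977326743
7^22 = (7^11)^2 = 1977326743^2 = 3909821048582988049
7^23 = 7 * 7^22 = 7 * 3909821048582988049 = 27368747340080916343
7^46 = (7^23)^2 = 27368747340080916343^2 = 749048330965186233494494102694564493649
7^47 = 7 * 7^46 = 7 * 749048330965186233494494102694564493649 = 5243338316756303634461458718861951455543

Result: 5243338316756303634461458718861951455543
Multiplications needed: 9 (9 lines after 7^1)

7^47 = 5243338316756303634461458718861951455543. Using exponentiation by squaring, this requires 9 multiplications. The key idea: if the exponent is even, square the half-power; if odd, multiply by the base once.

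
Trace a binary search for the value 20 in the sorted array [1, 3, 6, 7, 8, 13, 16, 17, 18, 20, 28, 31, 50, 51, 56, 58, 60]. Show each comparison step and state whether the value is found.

Binary search for 20 in [1, 3, 6, 7, 8, 13, 16, 17, 18, 20, 28, 31, 50, 51, 56, 58, 60]:

lo=0, hi=16, mid=8, arr[mid]=18 -> 18 < 20, search right half
lo=9, hi=16, mid=12, arr[mid]=50 -> 50 > 20, search left half
lo=9, hi=11, mid=10, arr[mid]=28 -> 28 > 20, search left half
lo=9, hi=9, mid=9, arr[mid]=20 -> Found target at index 9!

Binary search finds 20 at index 9 after 4 comparisons. The search repeatedly halves the search space by comparing with the middle element.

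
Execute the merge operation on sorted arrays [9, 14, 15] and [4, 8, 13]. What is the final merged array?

Merging process:

Compare 9 vs 4: take 4 from right. Merged: [4]
Compare 9 vs 8: take 8 from right. Merged: [4, 8]
Compare 9 vs 13: take 9 from left. Merged: [4, 8, 9]
Compare 14 vs 13: take 13 from right. Merged: [4, 8, 9, 13]
Append remaining from left: [14, 15]. Merged: [4, 8, 9, 13, 14, 15]

Final merged array: [4, 8, 9, 13, 14, 15]
Total comparisons: 4

The merged array is [4, 8, 9, 13, 14, 15], requiring 4 comparisons. The merge step runs in O(n) time where n is the total number of elements.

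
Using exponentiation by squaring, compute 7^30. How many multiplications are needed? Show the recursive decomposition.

Computing 7^30 by squaring (build up from 7^1; each line after the first costs one multiplication):

7^1 = 7
7^2 = (7^1)^2 = 7^2 = 49
7^3 = 7 * 7^2 = 7 * 49 = 343
7^6 = (7^3)^2 = 343^2 = 117649
7^7 = 7 * 7^6 = 7 * 117649 = 823543
7^14 = (7^7)^2 = 823543^2 = 678223072849
7^15 = 7 * 7^14 = 7 * 678223072849 = 4747561509943
7^30 = (7^15)^2 = 4747561509943^2 = 22539340290692258087863249

Result: 22539340290692258087863249
Multiplications needed: 7 (7 lines after 7^1)

7^30 = 22539340290692258087863249. Using exponentiation by squaring, this requires 7 multiplications. The key idea: if the exponent is even, square the half-power; if odd, multiply by the base once.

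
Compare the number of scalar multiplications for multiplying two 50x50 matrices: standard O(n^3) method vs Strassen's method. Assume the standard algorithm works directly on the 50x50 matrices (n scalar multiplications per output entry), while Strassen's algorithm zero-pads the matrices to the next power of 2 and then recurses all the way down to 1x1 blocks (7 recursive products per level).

Matrix multiplication for 50x50 matrices:

Strassen's algorithm requires power-of-2 dimensions. Pad 50x50 to 64x64 (next power of 2).

Standard algorithm: 50^3 = 125000 multiplications
Strassen's algorithm: 7^(log2(64)) = 7^6 = 117649 multiplications
Savings: 125000 - 117649 = 7351 multiplications

Standard: 125000 multiplications (50^3). Strassen: 117649 multiplications (7^6, after padding to 64x64). Strassen reduces 8 recursive multiplications to 7 at each level.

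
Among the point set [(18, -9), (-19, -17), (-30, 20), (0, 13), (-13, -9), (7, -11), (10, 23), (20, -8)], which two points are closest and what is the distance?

Computing all pairwise distances among 8 points:

d((18, -9), (-19, -17)) = 37.855
d((18, -9), (-30, 20)) = 56.0803
d((18, -9), (0, 13)) = 28.4253
d((18, -9), (-13, -9)) = 31.0
d((18, -9), (7, -11)) = 11.1803
d((18, -9), (10, 23)) = 32.9848
d((18, -9), (20, -8)) = 2.2361 <-- minimum
d((-19, -17), (-30, 20)) = 38.6005
d((-19, -17), (0, 13)) = 35.5106
d((-19, -17), (-13, -9)) = 10.0
d((-19, -17), (7, -11)) = 26.6833
d((-19, -17), (10, 23)) = 49.4065
d((-19, -17), (20, -8)) = 40.025
d((-30, 20), (0, 13)) = 30.8058
d((-30, 20), (-13, -9)) = 33.6155
d((-30, 20), (7, -11)) = 48.2701
d((-30, 20), (10, 23)) = 40.1123
d((-30, 20), (20, -8)) = 57.3062
d((0, 13), (-13, -9)) = 25.5539
d((0, 13), (7, -11)) = 25.0
d((0, 13), (10, 23)) = 14.1421
d((0, 13), (20, -8)) = 29.0
d((-13, -9), (7, -11)) = 20.0998
d((-13, -9), (10, 23)) = 39.4081
d((-13, -9), (20, -8)) = 33.0151
d((7, -11), (10, 23)) = 34.1321
d((7, -11), (20, -8)) = 13.3417
d((10, 23), (20, -8)) = 32.573

Closest pair: (18, -9) and (20, -8) with distance 2.2361

The closest pair is (18, -9) and (20, -8) with Euclidean distance 2.2361. For 8 points, brute-force pairwise comparison is shown above. For large n, the divide-and-conquer algorithm (sort by x, recurse on halves, check the dividing strip) achieves O(n log n).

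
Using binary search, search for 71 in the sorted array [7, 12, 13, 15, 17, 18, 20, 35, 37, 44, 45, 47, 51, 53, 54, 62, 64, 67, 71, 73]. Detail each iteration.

Binary search for 71 in [7, 12, 13, 15, 17, 18, 20, 35, 37, 44, 45, 47, 51, 53, 54, 62, 64, 67, 71, 73]:

lo=0, hi=19, mid=9, arr[mid]=44 -> 44 < 71, search right half
lo=10, hi=19, mid=14, arr[mid]=54 -> 54 < 71, search right half
lo=15, hi=19, mid=17, arr[mid]=67 -> 67 < 71, search right half
lo=18, hi=19, mid=18, arr[mid]=71 -> Found target at index 18!

Binary search finds 71 at index 18 after 4 comparisons. The search repeatedly halves the search space by comparing with the middle element.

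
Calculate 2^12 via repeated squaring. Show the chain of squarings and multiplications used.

Computing 2^12 by squaring (build up from 2^1; each line after the first costs one multiplication):

2^1 = 2
2^2 = (2^1)^2 = 2^2 = 4
2^3 = 2 * 2^2 = 2 * 4 = 8
2^6 = (2^3)^2 = 8^2 = 64
2^12 = (2^6)^2 = 64^2 = 4096

Result: 4096
Multiplications needed: 4 (4 lines after 2^1)

2^12 = 4096. Using exponentiation by squaring, this requires 4 multiplications. The key idea: if the exponent is even, square the half-power; if odd, multiply by the base once.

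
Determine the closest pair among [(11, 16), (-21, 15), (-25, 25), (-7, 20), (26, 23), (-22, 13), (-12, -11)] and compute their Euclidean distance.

Computing all pairwise distances among 7 points:

d((11, 16), (-21, 15)) = 32.0156
d((11, 16), (-25, 25)) = 37.108
d((11, 16), (-7, 20)) = 18.4391
d((11, 16), (26, 23)) = 16.5529
d((11, 16), (-22, 13)) = 33.1361
d((11, 16), (-12, -11)) = 35.4683
d((-21, 15), (-25, 25)) = 10.7703
d((-21, 15), (-7, 20)) = 14.8661
d((-21, 15), (26, 23)) = 47.676
d((-21, 15), (-22, 13)) = 2.2361 <-- minimum
d((-21, 15), (-12, -11)) = 27.5136
d((-25, 25), (-7, 20)) = 18.6815
d((-25, 25), (26, 23)) = 51.0392
d((-25, 25), (-22, 13)) = 12.3693
d((-25, 25), (-12, -11)) = 38.2753
d((-7, 20), (26, 23)) = 33.1361
d((-7, 20), (-22, 13)) = 16.5529
d((-7, 20), (-12, -11)) = 31.4006
d((26, 23), (-22, 13)) = 49.0306
d((26, 23), (-12, -11)) = 50.9902
d((-22, 13), (-12, -11)) = 26.0

Closest pair: (-21, 15) and (-22, 13) with distance 2.2361

The closest pair is (-21, 15) and (-22, 13) with Euclidean distance 2.2361. For 7 points, brute-force pairwise comparison is shown above. For large n, the divide-and-conquer algorithm (sort by x, recurse on halves, check the dividing strip) achieves O(n log n).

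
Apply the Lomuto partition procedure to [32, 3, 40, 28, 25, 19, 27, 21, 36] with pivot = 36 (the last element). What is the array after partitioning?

Lomuto partition with pivot = 36:

Initial array: [32, 3, 40, 28, 25, 19, 27, 21, 36]

arr[0]=32 <= 36: swap with position 0, array becomes [32, 3, 40, 28, 25, 19, 27, 21, 36]
arr[1]=3 <= 36: swap with position 1, array becomes [32, 3, 40, 28, 25, 19, 27, 21, 36]
arr[2]=40 > 36: no swap
arr[3]=28 <= 36: swap with position 2, array becomes [32, 3, 28, 40, 25, 19, 27, 21, 36]
arr[4]=25 <= 36: swap with position 3, array becomes [32, 3, 28, 25, 40, 19, 27, 21, 36]
arr[5]=19 <= 36: swap with position 4, array becomes [32, 3, 28, 25, 19, 40, 27, 21, 36]
arr[6]=27 <= 36: swap with position 5, array becomes [32, 3, 28, 25, 19, 27, 40, 21, 36]
arr[7]=21 <= 36: swap with position 6, array becomes [32, 3, 28, 25, 19, 27, 21, 40, 36]

Place pivot at position 7: [32, 3, 28, 25, 19, 27, 21, 36, 40]
Pivot position: 7

After partitioning with pivot 36, the array becomes [32, 3, 28, 25, 19, 27, 21, 36, 40]. The pivot is placed at index 7. All elements to the left of the pivot are <= 36, and all elements to the right are > 36.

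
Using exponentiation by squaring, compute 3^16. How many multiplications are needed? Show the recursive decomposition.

Computing 3^16 by squaring (build up from 3^1; each line after the first costs one multiplication):

3^1 = 3
3^2 = (3^1)^2 = 3^2 = 9
3^4 = (3^2)^2 = 9^2 = 81
3^8 = (3^4)^2 = 81^2 = 6561
3^16 = (3^8)^2 = 6561^2 = 43046721

Result: 43046721
Multiplications needed: 4 (4 lines after 3^1)

3^16 = 43046721. Using exponentiation by squaring, this requires 4 multiplications. The key idea: if the exponent is even, square the half-power; if odd, multiply by the base once.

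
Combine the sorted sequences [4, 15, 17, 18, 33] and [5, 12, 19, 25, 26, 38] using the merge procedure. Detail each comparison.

Merging process:

Compare 4 vs 5: take 4 from left. Merged: [4]
Compare 15 vs 5: take 5 from right. Merged: [4, 5]
Compare 15 vs 12: take 12 from right. Merged: [4, 5, 12]
Compare 15 vs 19: take 15 from left. Merged: [4, 5, 12, 15]
Compare 17 vs 19: take 17 from left. Merged: [4, 5, 12, 15, 17]
Compare 18 vs 19: take 18 from left. Merged: [4, 5, 12, 15, 17, 18]
Compare 33 vs 19: take 19 from right. Merged: [4, 5, 12, 15, 17, 18, 19]
Compare 33 vs 25: take 25 from right. Merged: [4, 5, 12, 15, 17, 18, 19, 25]
Compare 33 vs 26: take 26 from right. Merged: [4, 5, 12, 15, 17, 18, 19, 25, 26]
Compare 33 vs 38: take 33 from left. Merged: [4, 5, 12, 15, 17, 18, 19, 25, 26, 33]
Append remaining from right: [38]. Merged: [4, 5, 12, 15, 17, 18, 19, 25, 26, 33, 38]

Final merged array: [4, 5, 12, 15, 17, 18, 19, 25, 26, 33, 38]
Total comparisons: 10

The merged array is [4, 5, 12, 15, 17, 18, 19, 25, 26, 33, 38], requiring 10 comparisons. The merge step runs in O(n) time where n is the total number of elements.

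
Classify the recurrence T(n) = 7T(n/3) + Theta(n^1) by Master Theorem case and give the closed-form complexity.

Master Theorem for T(n) = 7T(n/3) + O(n^1):

a = 7, b = 3, c = 1
log_b(a) = log_3(7) = 1.7712

Case 1: c = 1 < log_3(7) = 1.7712
T(n) = O(n^(log_3 7))

For T(n) = 7T(n/3) + O(n^1): log_3(7) = 1.7712. This is Case 1 of the Master Theorem (c < log_b(a), work dominated by leaves), giving O(n^(log_3 7)).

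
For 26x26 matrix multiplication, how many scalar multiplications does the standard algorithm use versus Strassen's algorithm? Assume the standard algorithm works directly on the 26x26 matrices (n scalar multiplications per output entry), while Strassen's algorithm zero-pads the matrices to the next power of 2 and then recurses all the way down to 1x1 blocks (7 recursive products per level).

Matrix multiplication for 26x26 matrices:

Strassen's algorithm requires power-of-2 dimensions. Pad 26x26 to 32x32 (next power of 2).

Standard algorithm: 26^3 = 17576 multiplications
Strassen's algorithm: 7^(log2(32)) = 7^5 = 16807 multiplications
Savings: 17576 - 16807 = 769 multiplications

Standard: 17576 multiplications (26^3). Strassen: 16807 multiplications (7^5, after padding to 32x32). Strassen reduces 8 recursive multiplications to 7 at each level.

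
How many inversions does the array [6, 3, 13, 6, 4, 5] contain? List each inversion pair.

Finding inversions in [6, 3, 13, 6, 4, 5]:

(0, 1): arr[0]=6 > arr[1]=3
(0, 4): arr[0]=6 > arr[4]=4
(0, 5): arr[0]=6 > arr[5]=5
(2, 3): arr[2]=13 > arr[3]=6
(2, 4): arr[2]=13 > arr[4]=4
(2, 5): arr[2]=13 > arr[5]=5
(3, 4): arr[3]=6 > arr[4]=4
(3, 5): arr[3]=6 > arr[5]=5

Total inversions: 8

The array has 8 inversion(s): (0,1), (0,4), (0,5), (2,3), (2,4), (2,5), (3,4), (3,5). Each pair (i,j) satisfies i < j and arr[i] > arr[j].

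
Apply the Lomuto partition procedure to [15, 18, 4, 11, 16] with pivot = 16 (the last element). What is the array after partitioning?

Lomuto partition with pivot = 16:

Initial array: [15, 18, 4, 11, 16]

arr[0]=15 <= 16: swap with position 0, array becomes [15, 18, 4, 11, 16]
arr[1]=18 > 16: no swap
arr[2]=4 <= 16: swap with position 1, array becomes [15, 4, 18, 11, 16]
arr[3]=11 <= 16: swap with position 2, array becomes [15, 4, 11, 18, 16]

Place pivot at position 3: [15, 4, 11, 16, 18]
Pivot position: 3

After partitioning with pivot 16, the array becomes [15, 4, 11, 16, 18]. The pivot is placed at index 3. All elements to the left of the pivot are <= 16, and all elements to the right are > 16.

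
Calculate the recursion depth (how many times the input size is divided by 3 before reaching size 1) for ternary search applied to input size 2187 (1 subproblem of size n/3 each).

For divide and conquer with division factor 3:

Problem sizes at each level:
Level 0: 2187
Level 1: 729
Level 2: 243
Level 3: 81
Level 4: 27
Level 5: 9
Level 6: 3
Level 7: 1

The root is level 0 and the size-1 base case is level 7 (the tree spans levels 0 through 7, i.e. 8 levels counting the root), so the depth is the number of divisions: log_3(2187) = 7

The recursion tree depth is log_3(2187) = 7. At each level, the problem size is divided by 3, so it takes 7 divisions to reduce to a base case of size 1. The algorithm makes 1 recursive call at each level.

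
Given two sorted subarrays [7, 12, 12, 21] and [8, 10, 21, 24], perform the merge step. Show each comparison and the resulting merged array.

Merging process:

Compare 7 vs 8: take 7 from left. Merged: [7]
Compare 12 vs 8: take 8 from right. Merged: [7, 8]
Compare 12 vs 10: take 10 from right. Merged: [7, 8, 10]
Compare 12 vs 21: take 12 from left. Merged: [7, 8, 10, 12]
Compare 12 vs 21: take 12 from left. Merged: [7, 8, 10, 12, 12]
Compare 21 vs 21: take 21 from left. Merged: [7, 8, 10, 12, 12, 21]
Append remaining from right: [21, 24]. Merged: [7, 8, 10, 12, 12, 21, 21, 24]

Final merged array: [7, 8, 10, 12, 12, 21, 21, 24]
Total comparisons: 6

The merged array is [7, 8, 10, 12, 12, 21, 21, 24], requiring 6 comparisons. The merge step runs in O(n) time where n is the total number of elements.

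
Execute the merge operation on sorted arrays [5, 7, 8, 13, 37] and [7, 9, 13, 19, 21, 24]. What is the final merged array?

Merging process:

Compare 5 vs 7: take 5 from left. Merged: [5]
Compare 7 vs 7: take 7 from left. Merged: [5, 7]
Compare 8 vs 7: take 7 from right. Merged: [5, 7, 7]
Compare 8 vs 9: take 8 from left. Merged: [5, 7, 7, 8]
Compare 13 vs 9: take 9 from right. Merged: [5, 7, 7, 8, 9]
Compare 13 vs 13: take 13 from left. Merged: [5, 7, 7, 8, 9, 13]
Compare 37 vs 13: take 13 from right. Merged: [5, 7, 7, 8, 9, 13, 13]
Compare 37 vs 19: take 19 from right. Merged: [5, 7, 7, 8, 9, 13, 13, 19]
Compare 37 vs 21: take 21 from right. Merged: [5, 7, 7, 8, 9, 13, 13, 19, 21]
Compare 37 vs 24: take 24 from right. Merged: [5, 7, 7, 8, 9, 13, 13, 19, 21, 24]
Append remaining from left: [37]. Merged: [5, 7, 7, 8, 9, 13, 13, 19, 21, 24, 37]

Final merged array: [5, 7, 7, 8, 9, 13, 13, 19, 21, 24, 37]
Total comparisons: 10

The merged array is [5, 7, 7, 8, 9, 13, 13, 19, 21, 24, 37], requiring 10 comparisons. The merge step runs in O(n) time where n is the total number of elements.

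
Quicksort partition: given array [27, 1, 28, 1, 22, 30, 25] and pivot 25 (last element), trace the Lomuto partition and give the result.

Lomuto partition with pivot = 25:

Initial array: [27, 1, 28, 1, 22, 30, 25]

arr[0]=27 > 25: no swap
arr[1]=1 <= 25: swap with position 0, array becomes [1, 27, 28, 1, 22, 30, 25]
arr[2]=28 > 25: no swap
arr[3]=1 <= 25: swap with position 1, array becomes [1, 1, 28, 27, 22, 30, 25]
arr[4]=22 <= 25: swap with position 2, array becomes [1, 1, 22, 27, 28, 30, 25]
arr[5]=30 > 25: no swap

Place pivot at position 3: [1, 1, 22, 25, 28, 30, 27]
Pivot position: 3

After partitioning with pivot 25, the array becomes [1, 1, 22, 25, 28, 30, 27]. The pivot is placed at index 3. All elements to the left of the pivot are <= 25, and all elements to the right are > 25.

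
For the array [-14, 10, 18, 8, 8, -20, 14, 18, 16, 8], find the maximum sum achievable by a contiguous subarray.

Using Kadane's algorithm on [-14, 10, 18, 8, 8, -20, 14, 18, 16, 8]:

Scanning through the array:
Position 1 (value 10): max_ending_here = 10, max_so_far = 10
Position 2 (value 18): max_ending_here = 28, max_so_far = 28
Position 3 (value 8): max_ending_here = 36, max_so_far = 36
Position 4 (value 8): max_ending_here = 44, max_so_far = 44
Position 5 (value -20): max_ending_here = 24, max_so_far = 44
Position 6 (value 14): max_ending_here = 38, max_so_far = 44
Position 7 (value 18): max_ending_here = 56, max_so_far = 56
Position 8 (value 16): max_ending_here = 72, max_so_far = 72
Position 9 (value 8): max_ending_here = 80, max_so_far = 80

Maximum subarray: [10, 18, 8, 8, -20, 14, 18, 16, 8]
Maximum sum: 80

The maximum subarray is [10, 18, 8, 8, -20, 14, 18, 16, 8] with sum 80. This subarray runs from index 1 to index 9.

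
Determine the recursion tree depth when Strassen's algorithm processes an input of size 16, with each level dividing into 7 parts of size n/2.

For divide and conquer with division factor 2:

Problem sizes at each level:
Level 0: 16
Level 1: 8
Level 2: 4
Level 3: 2
Level 4: 1

The root is level 0 and the size-1 base case is level 4 (the tree spans levels 0 through 4, i.e. 5 levels counting the root), so the depth is the number of divisions: log_2(16) = 4

The recursion tree depth is log_2(16) = 4. At each level, the problem size is divided by 2, so it takes 4 divisions to reduce to a base case of size 1. The algorithm makes 7 recursive calls at each level.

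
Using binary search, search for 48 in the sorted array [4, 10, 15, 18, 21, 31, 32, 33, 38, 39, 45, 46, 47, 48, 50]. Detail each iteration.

Binary search for 48 in [4, 10, 15, 18, 21, 31, 32, 33, 38, 39, 45, 46, 47, 48, 50]:

lo=0, hi=14, mid=7, arr[mid]=33 -> 33 < 48, search right half
lo=8, hi=14, mid=11, arr[mid]=46 -> 46 < 48, search right half
lo=12, hi=14, mid=13, arr[mid]=48 -> Found target at index 13!

Binary search finds 48 at index 13 after 3 comparisons. The search repeatedly halves the search space by comparing with the middle element.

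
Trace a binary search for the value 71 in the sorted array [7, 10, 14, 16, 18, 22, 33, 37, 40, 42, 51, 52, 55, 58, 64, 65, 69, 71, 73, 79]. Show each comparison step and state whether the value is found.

Binary search for 71 in [7, 10, 14, 16, 18, 22, 33, 37, 40, 42, 51, 52, 55, 58, 64, 65, 69, 71, 73, 79]:

lo=0, hi=19, mid=9, arr[mid]=42 -> 42 < 71, search right half
lo=10, hi=19, mid=14, arr[mid]=64 -> 64 < 71, search right half
lo=15, hi=19, mid=17, arr[mid]=71 -> Found target at index 17!

Binary search finds 71 at index 17 after 3 comparisons. The search repeatedly halves the search space by comparing with the middle element.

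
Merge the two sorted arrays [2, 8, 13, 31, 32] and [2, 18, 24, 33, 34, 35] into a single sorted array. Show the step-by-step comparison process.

Merging process:

Compare 2 vs 2: take 2 from left. Merged: [2]
Compare 8 vs 2: take 2 from right. Merged: [2, 2]
Compare 8 vs 18: take 8 from left. Merged: [2, 2, 8]
Compare 13 vs 18: take 13 from left. Merged: [2, 2, 8, 13]
Compare 31 vs 18: take 18 from right. Merged: [2, 2, 8, 13, 18]
Compare 31 vs 24: take 24 from right. Merged: [2, 2, 8, 13, 18, 24]
Compare 31 vs 33: take 31 from left. Merged: [2, 2, 8, 13, 18, 24, 31]
Compare 32 vs 33: take 32 from left. Merged: [2, 2, 8, 13, 18, 24, 31, 32]
Append remaining from right: [33, 34, 35]. Merged: [2, 2, 8, 13, 18, 24, 31, 32, 33, 34, 35]

Final merged array: [2, 2, 8, 13, 18, 24, 31, 32, 33, 34, 35]
Total comparisons: 8

The merged array is [2, 2, 8, 13, 18, 24, 31, 32, 33, 34, 35], requiring 8 comparisons. The merge step runs in O(n) time where n is the total number of elements.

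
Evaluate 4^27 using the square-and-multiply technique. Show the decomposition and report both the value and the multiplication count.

Computing 4^27 by squaring (build up from 4^1; each line after the first costs one multiplication):

4^1 = 4
4^2 = (4^1)^2 = 4^2 = 16
4^3 = 4 * 4^2 = 4 * 16 = 64
4^6 = (4^3)^2 = 64^2 = 4096
4^12 = (4^6)^2 = 4096^2 = 16777216
4^13 = 4 * 4^12 = 4 * 16777216 = 67108864
4^26 = (4^13)^2 = 67108864^2 = 4503599627370496
4^27 = 4 * 4^26 = 4 * 4503599627370496 = 18014398509481984

Result: 18014398509481984
Multiplications needed: 7 (7 lines after 4^1)

4^27 = 18014398509481984. Using exponentiation by squaring, this requires 7 multiplications. The key idea: if the exponent is even, square the half-power; if odd, multiply by the base once.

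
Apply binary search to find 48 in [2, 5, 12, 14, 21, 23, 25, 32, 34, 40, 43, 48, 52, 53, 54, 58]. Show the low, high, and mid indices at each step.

Binary search for 48 in [2, 5, 12, 14, 21, 23, 25, 32, 34, 40, 43, 48, 52, 53, 54, 58]:

lo=0, hi=15, mid=7, arr[mid]=32 -> 32 < 48, search right half
lo=8, hi=15, mid=11, arr[mid]=48 -> Found target at index 11!

Binary search finds 48 at index 11 after 2 comparisons. The search repeatedly halves the search space by comparing with the middle element.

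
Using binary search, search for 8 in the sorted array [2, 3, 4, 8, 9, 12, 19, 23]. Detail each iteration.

Binary search for 8 in [2, 3, 4, 8, 9, 12, 19, 23]:

lo=0, hi=7, mid=3, arr[mid]=8 -> Found target at index 3!

Binary search finds 8 at index 3 after 1 comparisons. The search repeatedly halves the search space by comparing with the middle element.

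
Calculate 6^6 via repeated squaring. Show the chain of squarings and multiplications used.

Computing 6^6 by squaring (build up from 6^1; each line after the first costs one multiplication):

6^1 = 6
6^2 = (6^1)^2 = 6^2 = 36
6^3 = 6 * 6^2 = 6 * 36 = 216
6^6 = (6^3)^2 = 216^2 = 46656

Result: 46656
Multiplications needed: 3 (3 lines after 6^1)

6^6 = 46656. Using exponentiation by squaring, this requires 3 multiplications. The key idea: if the exponent is even, square the half-power; if odd, multiply by the base once.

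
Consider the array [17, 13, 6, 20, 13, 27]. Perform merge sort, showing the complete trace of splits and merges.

Merge sort trace:

Split: [17, 13, 6, 20, 13, 27] -> [17, 13, 6] and [20, 13, 27]
  Split: [17, 13, 6] -> [17] and [13, 6]
    Split: [13, 6] -> [13] and [6]
    Merge: [13] + [6] -> [6, 13]
  Merge: [17] + [6, 13] -> [6, 13, 17]
  Split: [20, 13, 27] -> [20] and [13, 27]
    Split: [13, 27] -> [13] and [27]
    Merge: [13] + [27] -> [13, 27]
  Merge: [20] + [13, 27] -> [13, 20, 27]
Merge: [6, 13, 17] + [13, 20, 27] -> [6, 13, 13, 17, 20, 27]

Final sorted array: [6, 13, 13, 17, 20, 27]

The merge sort proceeds by recursively splitting the array and merging sorted halves.
After all merges, the sorted array is [6, 13, 13, 17, 20, 27].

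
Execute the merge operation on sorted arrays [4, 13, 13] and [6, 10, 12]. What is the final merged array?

Merging process:

Compare 4 vs 6: take 4 from left. Merged: [4]
Compare 13 vs 6: take 6 from right. Merged: [4, 6]
Compare 13 vs 10: take 10 from right. Merged: [4, 6, 10]
Compare 13 vs 12: take 12 from right. Merged: [4, 6, 10, 12]
Append remaining from left: [13, 13]. Merged: [4, 6, 10, 12, 13, 13]

Final merged array: [4, 6, 10, 12, 13, 13]
Total comparisons: 4

The merged array is [4, 6, 10, 12, 13, 13], requiring 4 comparisons. The merge step runs in O(n) time where n is the total number of elements.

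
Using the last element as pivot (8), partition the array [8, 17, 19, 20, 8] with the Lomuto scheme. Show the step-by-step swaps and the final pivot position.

Lomuto partition with pivot = 8:

Initial array: [8, 17, 19, 20, 8]

arr[0]=8 <= 8: swap with position 0, array becomes [8, 17, 19, 20, 8]
arr[1]=17 > 8: no swap
arr[2]=19 > 8: no swap
arr[3]=20 > 8: no swap

Place pivot at position 1: [8, 8, 19, 20, 17]
Pivot position: 1

After partitioning with pivot 8, the array becomes [8, 8, 19, 20, 17]. The pivot is placed at index 1. All elements to the left of the pivot are <= 8, and all elements to the right are > 8.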